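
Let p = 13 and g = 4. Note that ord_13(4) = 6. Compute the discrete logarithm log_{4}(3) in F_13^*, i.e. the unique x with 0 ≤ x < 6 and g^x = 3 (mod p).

2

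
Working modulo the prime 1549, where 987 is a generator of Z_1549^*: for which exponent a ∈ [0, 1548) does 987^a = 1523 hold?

1208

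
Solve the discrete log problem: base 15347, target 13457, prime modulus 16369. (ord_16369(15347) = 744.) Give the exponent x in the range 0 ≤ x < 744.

190

Baby-step giant-step with m = ceil(sqrt(744)) = 28.
Baby table (15347^j mod 16369 for j=0..27):
  0:1  1:15347  2:13237  3:8949  4:4393  5:11829  6:7453  7:10988
  8:15767  9:9591  10:3029  11:14472  12:7192  13:15826  14:14769  15:14669
  16:2286  17:4475  18:9870  19:12533  20:8201  21:15875  22:13798  23:8522
  24:15193  25:6935  26:207  27:1243
Giant step factor: 15347^(-28) ≡ 5603 (mod 16369).
Scan 13457·5603^i mod 16369 for i = 0, 1, …:
  i=0: 13457   i=1: 3957   i=2: 7445   i=3: 6123
  i=4: 14114   i=5: 2103   i=6: 13798
Match at i=6, j=22: x = 6·28 + 22 = 190.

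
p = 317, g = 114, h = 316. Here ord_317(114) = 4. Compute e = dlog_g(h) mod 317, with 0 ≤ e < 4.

2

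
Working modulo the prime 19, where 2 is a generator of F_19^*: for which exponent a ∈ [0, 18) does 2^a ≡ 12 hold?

Successive powers of 2 modulo 19:
  2^0=1  2^1=2  2^2=4  2^3=8  2^4=16  2^5=13
  2^6=7  2^7=14  2^8=9  2^9=18  2^10=17  2^11=15
  2^12=11  2^13=3  2^14=6  2^15=12
So 2^15 ≡ 12 (mod 19), giving a = 15.

15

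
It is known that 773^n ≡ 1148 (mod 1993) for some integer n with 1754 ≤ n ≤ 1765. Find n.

1757

Compute 773^1754 mod 1993 = 406, then multiply by 773 repeatedly:
  773^1754=406  773^1755=937  773^1756=842  773^1757=1148
Found 1148 at exponent 1757.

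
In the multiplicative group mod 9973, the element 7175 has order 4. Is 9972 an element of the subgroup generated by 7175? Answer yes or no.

9972 ∈ ⟨7175⟩ iff 9972^4 ≡ 1 (mod 9973), since |⟨7175⟩| = 4.
9972^4 mod 9973 = 1.
Since 1 = 1, 9972 lies in the subgroup.

yes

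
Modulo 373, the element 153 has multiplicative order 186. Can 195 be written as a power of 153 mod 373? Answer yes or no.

195 ∈ ⟨153⟩ iff 195^186 ≡ 1 (mod 373), since |⟨153⟩| = 186.
195^186 mod 373 = 372.
Since 372 ≠ 1, 195 does not lie in the subgroup.

no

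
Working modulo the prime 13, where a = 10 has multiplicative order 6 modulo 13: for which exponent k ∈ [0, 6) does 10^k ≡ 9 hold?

Successive powers of 10 modulo 13:
  10^0=1  10^1=10  10^2=9
So 10^2 ≡ 9 (mod 13), giving k = 2.

2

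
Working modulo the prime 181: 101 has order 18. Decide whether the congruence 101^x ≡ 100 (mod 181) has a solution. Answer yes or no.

no

100 ∈ ⟨101⟩ iff 100^18 ≡ 1 (mod 181), since |⟨101⟩| = 18.
100^18 mod 181 = 42.
Since 42 ≠ 1, 100 does not lie in the subgroup.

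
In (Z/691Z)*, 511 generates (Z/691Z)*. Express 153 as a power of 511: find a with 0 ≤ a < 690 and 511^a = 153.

653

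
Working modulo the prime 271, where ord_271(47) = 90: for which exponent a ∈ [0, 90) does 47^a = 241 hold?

48

Baby-step giant-step with m = ceil(sqrt(90)) = 10.
Baby table (47^j mod 271 for j=0..9):
  0:1  1:47  2:41  3:30  4:55  5:146  6:87  7:24
  8:44  9:171
Giant step factor: 47^(-10) ≡ 169 (mod 271).
Scan 241·169^i mod 271 for i = 0, 1, …:
  i=0: 241   i=1: 79   i=2: 72   i=3: 244
  i=4: 44
Match at i=4, j=8: a = 4·10 + 8 = 48.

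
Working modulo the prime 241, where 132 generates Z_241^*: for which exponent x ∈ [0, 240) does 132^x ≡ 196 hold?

26

Successive powers of 132 modulo 241:
  132^0=1  132^1=132  132^2=72  132^3=105  132^4=123  132^5=89
  132^6=180  132^7=142  132^8=187  132^9=102  132^10=209  132^11=114
  132^12=106  132^13=14  132^14=161  132^15=44  132^16=24  132^17=35
  132^18=41  132^19=110  132^20=60  132^21=208  132^22=223  132^23=34
  132^24=150  132^25=38  132^26=196
So 132^26 ≡ 196 (mod 241), giving x = 26.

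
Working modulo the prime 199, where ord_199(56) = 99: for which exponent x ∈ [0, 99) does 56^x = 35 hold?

Baby-step giant-step with m = ceil(sqrt(99)) = 10.
Baby table (56^j mod 199 for j=0..9):
  0:1  1:56  2:151  3:98  4:115  5:72  6:52  7:126
  8:91  9:121
Giant step factor: 56^(-10) ≡ 20 (mod 199).
Scan 35·20^i mod 199 for i = 0, 1, …:
  i=0: 35   i=1: 103   i=2: 70   i=3: 7
  i=4: 140   i=5: 14   i=6: 81   i=7: 28
  i=8: 162   i=9: 56
Match at i=9, j=1: x = 9·10 + 1 = 91.

91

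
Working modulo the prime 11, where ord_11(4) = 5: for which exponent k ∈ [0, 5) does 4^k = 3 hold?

Successive powers of 4 modulo 11:
  4^0=1  4^1=4  4^2=5  4^3=9  4^4=3
So 4^4 ≡ 3 (mod 11), giving k = 4.

4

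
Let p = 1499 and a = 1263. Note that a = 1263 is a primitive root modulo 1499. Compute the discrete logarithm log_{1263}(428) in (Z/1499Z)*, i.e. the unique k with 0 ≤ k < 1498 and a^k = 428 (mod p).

Baby-step giant-step with m = ceil(sqrt(1498)) = 39.
Baby table (1263^j mod 1499 for j=0..38):
  0:1  1:1263  2:233  3:475  4:325  5:1248  6:775  7:1477
  8:695  9:870  10:43  11:345  12:1025  13:938  14:484  15:1199
  16:347  17:553  18:1404  19:1434  20:350  21:1344  22:604  23:1360
  24:1325  25:591  26:1430  27:1294  28:412  29:203  30:60  31:830
  32:489  33:19  34:13  35:1429  36:31  37:179  38:1227
Giant step factor: 1263^(-39) ≡ 560 (mod 1499).
Scan 428·560^i mod 1499 for i = 0, 1, …:
  i=0: 428   i=1: 1339   i=2: 340   i=3: 27
  i=4: 130   i=5: 848   i=6: 1196   i=7: 1206
  i=8: 810   i=9: 902     …   i=28: 1191
  i=29: 1404
Match at i=29, j=18: k = 29·39 + 18 = 1149.

1149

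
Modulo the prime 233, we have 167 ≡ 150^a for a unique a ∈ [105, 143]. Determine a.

142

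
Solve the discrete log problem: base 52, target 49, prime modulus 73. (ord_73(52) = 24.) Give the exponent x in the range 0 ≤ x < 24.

Successive powers of 52 modulo 73:
  52^0=1  52^1=52  52^2=3  52^3=10  52^4=9  52^5=30
  52^6=27  52^7=17  52^8=8  52^9=51  52^10=24  52^11=7
  52^12=72  52^13=21  52^14=70  52^15=63  52^16=64  52^17=43
  52^18=46  52^19=56  52^20=65  52^21=22  52^22=49
So 52^22 ≡ 49 (mod 73), giving x = 22.

22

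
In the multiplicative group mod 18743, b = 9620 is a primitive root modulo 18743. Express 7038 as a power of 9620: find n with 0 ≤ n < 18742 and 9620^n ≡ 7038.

9620

Baby-step giant-step with m = ceil(sqrt(18742)) = 137.
Baby table (9620^j mod 18743 for j=0..136):
  0:1  1:9620  2:10209  3:16003  4:12601  5:10639  6:10400  7:16609
  8:13248  9:12103  10:18087  11:5671  12:12890  13:16855  14:18150  15:11955
  16:52  17:12922  18:6064  19:7464  20:17990  21:9681  22:15996  23:1490
  24:14148  25:10837  26:3374  27:13747  28:14275  29:14282  30:6650  31:3141
  32:2704  33:15939  34:15440  35:13268  36:17073  37:16094  38:7100  39:2508
  40:4719  41:1234  42:6761  43:2610  44:11323  45:11687  46:8426  47:13388
  48:9407  49:4136  50:15674  51:15188  52:6875  53:12196  54:13083  55:17958
  56:1729  57:7939  58:14198  59:4519  60:7763  61:7948  62:7063  63:2685
  64:1846  65:8899  66:9099  67:2570  68:1383  69:15673  70:5568  71:15409
  72:14936  73:482  74:7319  75:10072  76:10073  77:950  78:11159  79:8419
  80:2277  81:12916  82:4573  83:2439  84:15687  85:9047  86:8391  87:14062
  88:8209  89:6321  90:5728  91:17683  92:17735  93:11914  94:17978  95:6699
  96:5946  97:15627  98:12880  99:14370  100:9775  101:1869  102:5243  103:247
  104:14522  105:10061  106:16711  107:1109  108:3813  109:1009  110:16449  111:10974
  112:9304  113:6655  114:13755  115:16263  116:2239  117:3473  118:10234  119:12844
  120:5424  121:17111  122:6794  123:1439  124:10846  125:14982  126:11913  127:8358
  128:15233  129:8686  130:3026  131:2241  132:3970  133:11909  134:7364  135:11883
  136:903
Giant step factor: 9620^(-137) ≡ 11253 (mod 18743).
Scan 7038·11253^i mod 18743 for i = 0, 1, …:
  i=0: 7038   i=1: 9439   i=2: 486   i=3: 14745
  i=4: 12449   i=5: 3415   i=6: 5845   i=7: 4598
  i=8: 10614   i=9: 8946     …   i=69: 6130
  i=70: 6650
Match at i=70, j=30: n = 70·137 + 30 = 9620.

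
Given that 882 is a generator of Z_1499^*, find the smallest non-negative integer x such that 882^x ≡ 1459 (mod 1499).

528

Baby-step giant-step with m = ceil(sqrt(1498)) = 39.
Baby table (882^j mod 1499 for j=0..38):
  0:1  1:882  2:1442  3:692  4:251  5:1029  6:683  7:1307
  8:43  9:451  10:547  11:1275  12:300  13:776  14:888  15:738
  16:350  17:1405  18:1036  19:861  20:908  21:390  22:709  23:255
  24:60  25:455  26:1077  27:1047  28:70  29:281  30:507  31:472
  32:1081  33:78  34:1341  35:51  36:12  37:91  38:815
Giant step factor: 882^(-39) ≡ 63 (mod 1499).
Scan 1459·63^i mod 1499 for i = 0, 1, …:
  i=0: 1459   i=1: 478   i=2: 134   i=3: 947
  i=4: 1200   i=5: 650   i=6: 477   i=7: 71
  i=8: 1475   i=9: 1486   i=10: 680   i=11: 868
  i=12: 720   i=13: 390
Match at i=13, j=21: x = 13·39 + 21 = 528.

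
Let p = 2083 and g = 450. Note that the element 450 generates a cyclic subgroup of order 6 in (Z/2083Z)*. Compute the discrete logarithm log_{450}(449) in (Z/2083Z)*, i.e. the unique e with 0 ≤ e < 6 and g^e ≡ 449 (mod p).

2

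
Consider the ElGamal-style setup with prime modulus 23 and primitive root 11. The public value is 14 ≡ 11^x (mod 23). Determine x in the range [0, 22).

Successive powers of 11 modulo 23:
  11^0=1  11^1=11  11^2=6  11^3=20  11^4=13  11^5=5
  11^6=9  11^7=7  11^8=8  11^9=19  11^10=2  11^11=22
  11^12=12  11^13=17  11^14=3  11^15=10  11^16=18  11^17=14
So 11^17 ≡ 14 (mod 23), giving x = 17.

17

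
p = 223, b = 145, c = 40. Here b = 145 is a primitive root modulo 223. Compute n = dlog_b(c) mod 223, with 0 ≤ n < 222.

Baby-step giant-step with m = ceil(sqrt(222)) = 15.
Baby table (145^j mod 223 for j=0..14):
  0:1  1:145  2:63  3:215  4:178  5:165  6:64  7:137
  8:18  9:157  10:19  11:79  12:82  13:71  14:37
Giant step factor: 145^(-15) ≡ 103 (mod 223).
Scan 40·103^i mod 223 for i = 0, 1, …:
  i=0: 40   i=1: 106   i=2: 214   i=3: 188
  i=4: 186   i=5: 203   i=6: 170   i=7: 116
  i=8: 129   i=9: 130   i=10: 10   i=11: 138
  i=12: 165
Match at i=12, j=5: n = 12·15 + 5 = 185.

185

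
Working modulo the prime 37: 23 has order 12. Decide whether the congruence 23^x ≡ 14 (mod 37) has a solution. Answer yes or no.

yes

⟨23⟩ has order 12; its elements mod 37 are {1, 6, 8, 10, 11, 14, 23, 26, 27, 29, 31, 36}.
14 is in this set.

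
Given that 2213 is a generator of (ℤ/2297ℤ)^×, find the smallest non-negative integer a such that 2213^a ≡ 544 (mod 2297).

1088

Baby-step giant-step with m = ceil(sqrt(2296)) = 48.
Baby table (2213^j mod 2297 for j=0..47):
  0:1  1:2213  2:165  3:2219  4:1958  5:912  6:1490  7:1175
  8:71  9:927  10:230  11:1353  12:1198  13:436  14:128  15:733
  16:447  17:1501  18:251  19:1886  20:69  21:1095  22:2197  23:1509
  24:1876  25:909  26:1742  27:680  28:305  29:1944  30:2088  31:1477
  32:2267  33:223  34:1941  35:43  36:982  37:204  38:1240  39:1502
  40:167  41:2051  42:2288  43:756  44:812  45:702  46:754  47:980
Giant step factor: 2213^(-48) ≡ 636 (mod 2297).
Scan 544·636^i mod 2297 for i = 0, 1, …:
  i=0: 544   i=1: 1434   i=2: 115   i=3: 1933
  i=4: 493   i=5: 1156   i=6: 176   i=7: 1680
  i=8: 375   i=9: 1909     …   i=21: 325
  i=22: 2267
Match at i=22, j=32: a = 22·48 + 32 = 1088.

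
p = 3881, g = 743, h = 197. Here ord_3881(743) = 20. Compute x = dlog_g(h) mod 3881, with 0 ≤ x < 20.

5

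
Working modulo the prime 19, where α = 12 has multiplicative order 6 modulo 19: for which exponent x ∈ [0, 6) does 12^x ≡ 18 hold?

3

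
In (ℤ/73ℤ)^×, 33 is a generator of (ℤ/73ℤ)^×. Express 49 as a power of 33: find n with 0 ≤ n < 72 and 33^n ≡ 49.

66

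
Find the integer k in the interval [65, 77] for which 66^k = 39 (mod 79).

Compute 66^65 mod 79 = 56, then multiply by 66 repeatedly:
  66^65=56  66^66=62  66^67=63  66^68=50  66^69=61
  66^70=76  66^71=39
Found 39 at exponent 71.

71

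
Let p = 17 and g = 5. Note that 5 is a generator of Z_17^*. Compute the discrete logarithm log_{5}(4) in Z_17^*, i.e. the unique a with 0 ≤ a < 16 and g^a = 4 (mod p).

Successive powers of 5 modulo 17:
  5^0=1  5^1=5  5^2=8  5^3=6  5^4=13  5^5=14
  5^6=2  5^7=10  5^8=16  5^9=12  5^10=9  5^11=11
  5^12=4
So 5^12 ≡ 4 (mod 17), giving a = 12.

12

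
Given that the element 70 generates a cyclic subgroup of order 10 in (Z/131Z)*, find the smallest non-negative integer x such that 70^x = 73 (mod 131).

9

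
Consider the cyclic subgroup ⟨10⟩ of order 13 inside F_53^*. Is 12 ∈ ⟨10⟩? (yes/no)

no

⟨10⟩ has order 13; its elements mod 53 are {1, 10, 13, 15, 16, 24, 28, 36, 42, 44, 46, 47, 49}.
12 is not in this set.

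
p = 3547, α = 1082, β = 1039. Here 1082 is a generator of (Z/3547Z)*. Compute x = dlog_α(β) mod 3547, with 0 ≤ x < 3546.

1979

Baby-step giant-step with m = ceil(sqrt(3546)) = 60.
Baby table (1082^j mod 3547 for j=0..59):
  0:1  1:1082  2:214  3:993  4:3232  5:3229  6:3530  7:2888
  8:3456  9:854  10:1808  11:1859  12:289  13:562  14:1547  15:3217
  16:1187  17:320  18:2181  19:1087  20:2077  21:2063  22:1103  23:1654
  24:1940  25:2803  26:161  27:399  28:2531  29:258  30:2490  31:2007
  32:810  33:311  34:3084  35:2708  36:234  37:1351  38:418  39:1807
  40:777  41:75  42:3116  43:1862  44:3535  45:1204  46:979  47:2272
  48:233  49:269  50:204  51:814  52:1092  53:393  54:3133  55:2521
  56:79  57:350  58:2718  59:413
Giant step factor: 1082^(-60) ≡ 190 (mod 3547).
Scan 1039·190^i mod 3547 for i = 0, 1, …:
  i=0: 1039   i=1: 2325   i=2: 1922   i=3: 3386
  i=4: 1333   i=5: 1433   i=6: 2698   i=7: 1852
  i=8: 727   i=9: 3344     …   i=31: 1701
  i=32: 413
Match at i=32, j=59: x = 32·60 + 59 = 1979.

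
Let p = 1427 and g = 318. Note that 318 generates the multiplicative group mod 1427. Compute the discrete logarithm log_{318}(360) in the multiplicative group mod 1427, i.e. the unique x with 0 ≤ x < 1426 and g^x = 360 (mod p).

Baby-step giant-step with m = ceil(sqrt(1426)) = 38.
Baby table (318^j mod 1427 for j=0..37):
  0:1  1:318  2:1234  3:1414  4:147  5:1082  6:169  7:943
  8:204  9:657  10:584  11:202  12:21  13:970  14:228  15:1154
  16:233  17:1317  18:695  19:1252  20:3  21:954  22:848  23:1388
  24:441  25:392  26:507  27:1402  28:612  29:544  30:325  31:606
  32:63  33:56  34:684  35:608  36:699  37:1097
Giant step factor: 318^(-38) ≡ 1247 (mod 1427).
Scan 360·1247^i mod 1427 for i = 0, 1, …:
  i=0: 360   i=1: 842   i=2: 1129   i=3: 841
  i=4: 1309   i=5: 1262   i=6: 1160   i=7: 969
  i=8: 1101   i=9: 173     …   i=29: 497
  i=30: 441
Match at i=30, j=24: x = 30·38 + 24 = 1164.

1164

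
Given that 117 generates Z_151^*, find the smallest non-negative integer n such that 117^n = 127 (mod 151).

Baby-step giant-step with m = ceil(sqrt(150)) = 13.
Baby table (117^j mod 151 for j=0..12):
  0:1  1:117  2:99  3:107  4:137  5:23  6:124  7:12
  8:45  9:131  10:76  11:134  12:125
Giant step factor: 117^(-13) ≡ 48 (mod 151).
Scan 127·48^i mod 151 for i = 0, 1, …:
  i=0: 127   i=1: 56   i=2: 121   i=3: 70
  i=4: 38   i=5: 12
Match at i=5, j=7: n = 5·13 + 7 = 72.

72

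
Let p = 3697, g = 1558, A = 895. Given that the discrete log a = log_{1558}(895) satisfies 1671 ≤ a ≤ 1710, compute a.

1671

Compute 1558^1671 mod 3697 = 895, then multiply by 1558 repeatedly:
  1558^1671=895
Found 895 at exponent 1671.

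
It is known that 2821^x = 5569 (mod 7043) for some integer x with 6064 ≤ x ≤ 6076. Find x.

6075

Compute 2821^6064 mod 7043 = 3814, then multiply by 2821 repeatedly:
  2821^6064=3814  2821^6065=4633  2821^6066=4928  2821^6067=6049  2821^6068=6083
  2821^6069=3395  2821^6070=5858  2821^6071=2540  2821^6072=2609  2821^6073=54
  2821^6074=4431  2821^6075=5569
Found 5569 at exponent 6075.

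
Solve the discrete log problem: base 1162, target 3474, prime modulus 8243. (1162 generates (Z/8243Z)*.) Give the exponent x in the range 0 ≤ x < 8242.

Baby-step giant-step with m = ceil(sqrt(8242)) = 91.
Baby table (1162^j mod 8243 for j=0..90):
  0:1  1:1162  2:6635  3:2665  4:5605  5:1040  6:5002  7:1009
  8:1952  9:1399  10:1767  11:747  12:2499  13:2302  14:4192  15:7734
  16:2038  17:2415  18:3610  19:7376  20:6435  21:1069  22:5728  23:3835
  24:5050  25:7327  26:7198  27:5674  28:7031  29:1209  30:3548  31:1276
  32:7215  33:699  34:4424  35:5299  36:8160  37:2470  38:1576  39:1366
  40:4636  41:4353  42:5227  43:6926  44:2844  45:7528  46:1713  47:3943
  48:6901  49:6766  50:6513  51:1032  52:3949  53:5630  54:5361  55:6017
  56:1690  57:1946  58:2670  59:3172  60:1243  61:1841  62:4305  63:7152
  64:1680  65:6812  66:2264  67:1251  68:2894  69:7927  70:3743  71:5305
  72:6889  73:1065  74:1080  75:2024  76:2633  77:1393  78:3038  79:2152
  80:2995  81:1644  82:6195  83:2451  84:4227  85:7189  86:3459  87:5017
  88:1953  89:2561  90:159
Giant step factor: 1162^(-91) ≡ 4380 (mod 8243).
Scan 3474·4380^i mod 8243 for i = 0, 1, …:
  i=0: 3474   i=1: 7785   i=2: 5252   i=3: 5790
  i=4: 4732   i=5: 3258   i=6: 1407   i=7: 5139
  i=8: 5430   i=9: 2345     …   i=29: 8104
  i=30: 1162
Match at i=30, j=1: x = 30·91 + 1 = 2731.

2731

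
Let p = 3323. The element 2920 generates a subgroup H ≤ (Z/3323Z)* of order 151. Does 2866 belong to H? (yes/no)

yes

2866 ∈ ⟨2920⟩ iff 2866^151 ≡ 1 (mod 3323), since |⟨2920⟩| = 151.
2866^151 mod 3323 = 1.
Since 1 = 1, 2866 lies in the subgroup.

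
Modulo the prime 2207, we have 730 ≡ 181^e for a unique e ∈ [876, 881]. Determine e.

876

Compute 181^876 mod 2207 = 730, then multiply by 181 repeatedly:
  181^876=730
Found 730 at exponent 876.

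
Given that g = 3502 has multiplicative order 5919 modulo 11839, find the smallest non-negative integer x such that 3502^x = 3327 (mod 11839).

5863

Baby-step giant-step with m = ceil(sqrt(5919)) = 77.
Baby table (3502^j mod 11839 for j=0..76):
  0:1  1:3502  2:10639  3:445  4:7481  5:10594  6:8601  7:2286
  8:2408  9:3448  10:10955  11:6050  12:7129  13:9146  14:4797  15:11392
  16:9193  17:3645  18:2348  19:6430  20:82  21:3028  22:8151  23:973
  24:9653  25:4461  26:6781  27:9867  28:8032  29:10439  30:10385  31:10701
  32:4467  33:4115  34:2667  35:10702  36:7969  37:2915  38:3112  39:6344
  40:6724  41:11516  42:5398  43:8752  44:10172  45:10632  46:11448  47:4042
  48:7479  49:3590  50:11001  51:1396  52:11124  53:5938  54:5592  55:1478
  56:2313  57:2250  58:6565  59:11131  60:6774  61:9031  62:4593  63:7324
  64:5374  65:7577  66:3455  67:11791  68:9489  69:10244  70:2318  71:7921
  72:565  73:1517  74:8662  75:2806  76:242
Giant step factor: 3502^(-77) ≡ 5643 (mod 11839).
Scan 3327·5643^i mod 11839 for i = 0, 1, …:
  i=0: 3327   i=1: 9446   i=2: 4600   i=3: 6712
  i=4: 2855   i=5: 9725   i=6: 4410   i=7: 52
  i=8: 9300   i=9: 9452     …   i=75: 8563
  i=76: 6050
Match at i=76, j=11: x = 76·77 + 11 = 5863.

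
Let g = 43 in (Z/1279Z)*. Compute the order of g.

The order of 43 must divide p − 1 = 1278 = 2 · 3^2 · 71.
Divisors: 1, 2, 3, 6, 9, 18, 71, 142, 213, 426, 639, 1278.
Check each in increasing order: 43^1 ≡ 43;  43^2 ≡ 570;  43^3 ≡ 209;  43^6 ≡ 195;  43^9 ≡ 1106;  43^18 ≡ 512;  43^71 ≡ 1.
Smallest exponent giving 1 is 71.

71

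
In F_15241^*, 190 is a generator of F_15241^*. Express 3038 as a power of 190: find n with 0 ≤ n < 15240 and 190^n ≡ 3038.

2974

Baby-step giant-step with m = ceil(sqrt(15240)) = 124.
Baby table (190^j mod 15241 for j=0..123):
  0:1  1:190  2:5618  3:550  4:13054  5:11218  6:12921  7:1189
  8:12536  9:4244  10:13828  11:5868  12:2327  13:141  14:11549  15:14847
  16:1345  17:11694  18:11915  19:8182  20:15239  21:14861  22:4005  23:14141
  24:4374  25:8046  26:4640  27:12863  28:5410  29:6753  30:2826  31:3505
  32:10587  33:14959  34:7384  35:788  36:12551  37:7094  38:6652  39:14118
  40:4  41:760  42:7231  43:2200  44:6493  45:14390  46:5961  47:4756
  48:4421  49:1735  50:9589  51:8231  52:9308  53:564  54:473  55:13665
  56:5380  57:1053  58:1937  59:2246  60:15233  61:13721  62:779  63:10841
  64:2255  65:1702  66:3319  67:5729  68:6399  69:11771  70:11304  71:14020
  72:11866  73:14113  74:14295  75:3152  76:4481  77:13135  78:11367  79:10749
  80:16  81:3040  82:13683  83:8800  84:10731  85:11837  86:8603  87:3783
  88:2443  89:6940  90:7874  91:2442  92:6750  93:2256  94:1892  95:8937
  96:6279  97:4212  98:7748  99:8984  100:15209  101:9161  102:3116  103:12882
  104:9020  105:6808  106:13276  107:7675  108:10355  109:1361  110:14734  111:10357
  112:1741  113:10729  114:11457  115:12608  116:2683  117:6817  118:14986  119:12514
  120:64  121:12160  122:9009  123:4718
Giant step factor: 190^(-124) ≡ 14397 (mod 15241).
Scan 3038·14397^i mod 15241 for i = 0, 1, …:
  i=0: 3038   i=1: 11657   i=2: 7178   i=3: 7686
  i=4: 5682   i=5: 5307   i=6: 1746   i=7: 4753
  i=8: 12092   i=9: 5822     …   i=22: 7664
  i=23: 9009
Match at i=23, j=122: n = 23·124 + 122 = 2974.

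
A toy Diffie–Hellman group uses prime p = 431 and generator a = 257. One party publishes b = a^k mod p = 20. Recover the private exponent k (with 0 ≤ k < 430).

304

Baby-step giant-step with m = ceil(sqrt(430)) = 21.
Baby table (257^j mod 431 for j=0..20):
  0:1  1:257  2:106  3:89  4:30  5:383  6:163  7:84
  8:38  9:284  10:149  11:365  12:278  13:331  14:160  15:175
  16:151  17:17  18:59  19:78  20:220
Giant step factor: 257^(-21) ≡ 371 (mod 431).
Scan 20·371^i mod 431 for i = 0, 1, …:
  i=0: 20   i=1: 93   i=2: 23   i=3: 344
  i=4: 48   i=5: 137   i=6: 400   i=7: 136
  i=8: 29   i=9: 415     …   i=13: 134
  i=14: 149
Match at i=14, j=10: k = 14·21 + 10 = 304.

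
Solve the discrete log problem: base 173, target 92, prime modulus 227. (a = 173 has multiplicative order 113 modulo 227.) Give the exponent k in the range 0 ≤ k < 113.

Baby-step giant-step with m = ceil(sqrt(113)) = 11.
Baby table (173^j mod 227 for j=0..10):
  0:1  1:173  2:192  3:74  4:90  5:134  6:28  7:77
  8:155  9:29  10:23
Giant step factor: 173^(-11) ≡ 70 (mod 227).
Scan 92·70^i mod 227 for i = 0, 1, …:
  i=0: 92   i=1: 84   i=2: 205   i=3: 49
  i=4: 25   i=5: 161   i=6: 147   i=7: 75
  i=8: 29
Match at i=8, j=9: k = 8·11 + 9 = 97.

97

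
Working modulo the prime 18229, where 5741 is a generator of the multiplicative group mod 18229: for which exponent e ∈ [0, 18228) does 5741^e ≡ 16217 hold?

Baby-step giant-step with m = ceil(sqrt(18228)) = 136.
Baby table (5741^j mod 18229 for j=0..135):
  0:1  1:5741  2:1049  3:6739  4:6661  5:14588  6:5682  7:8681
  8:17764  9:10098  10:4398  11:1753  12:1565  13:15997  14:1075  15:10173
  16:15706  17:7512  18:14807  19:5160  20:1435  21:17056  22:10537  23:9095
  24:6539  25:6888  26:5307  27:6828  28:7198  29:16804  30:3896  31:18182
  32:3608  33:5384  34:11389  35:15055  36:7066  37:6381  38:11260  39:3626
  40:17577  41:12042  42:8754  43:17590  44:13759  45:4162  46:14052  47:9207
  48:11516  49:15002  50:12686  51:5471  52:444  53:15173  54:10031  55:2560
  56:4386  57:5777  58:7206  59:8045  60:12288  61:17407  62:2209  63:12714
  64:2158  65:11587  66:3346  67:14249  68:9986  69:17650  70:11868  71:12415
  72:17354  73:7829  74:11804  75:9571  76:4905  77:14029  78:4767  79:5618
  80:5837  81:5315  82:16298  83:15590  84:16029  85:2497  86:7283  87:12606
  88:1916  89:7669  90:4694  91:5792  92:2176  93:5551  94:3999  95:7948
  96:2281  97:6799  98:4770  99:4612  100:8984  101:7303  102:18052  103:4667
  104:14846  105:10311  106:5888  107:6442  108:15110  109:12928  110:9389  111:17325
  112:5401  113:17841  114:14659  115:12255  116:10244  117:4050  118:9075  119:1093
  120:4137  121:16359  122:1211  123:7102  124:12538  125:12566  126:9253  127:2167
  128:8569  129:12787  130:1984  131:15248  132:3110  133:8319  134:17628  135:13169
Giant step factor: 5741^(-136) ≡ 7746 (mod 18229).
Scan 16217·7746^i mod 18229 for i = 0, 1, …:
  i=0: 16217   i=1: 843   i=2: 3896
Match at i=2, j=30: e = 2·136 + 30 = 302.

302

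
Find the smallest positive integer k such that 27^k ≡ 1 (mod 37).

The order of 27 must divide p − 1 = 36 = 2^2 · 3^2.
Divisors: 1, 2, 3, 4, 6, 9, 12, 18, 36.
Check each in increasing order: 27^1 ≡ 27;  27^2 ≡ 26;  27^3 ≡ 36;  27^4 ≡ 10;  27^6 ≡ 1.
Smallest exponent giving 1 is 6.

6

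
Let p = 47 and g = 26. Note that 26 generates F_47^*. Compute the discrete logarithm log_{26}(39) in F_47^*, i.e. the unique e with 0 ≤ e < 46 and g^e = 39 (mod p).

9

Baby-step giant-step with m = ceil(sqrt(46)) = 7.
Baby table (26^j mod 47 for j=0..6):
  0:1  1:26  2:18  3:45  4:42  5:11  6:4
Giant step factor: 26^(-7) ≡ 33 (mod 47).
Scan 39·33^i mod 47 for i = 0, 1, …:
  i=0: 39   i=1: 18
Match at i=1, j=2: e = 1·7 + 2 = 9.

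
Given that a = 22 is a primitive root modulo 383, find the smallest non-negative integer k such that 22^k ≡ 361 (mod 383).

192

Baby-step giant-step with m = ceil(sqrt(382)) = 20.
Baby table (22^j mod 383 for j=0..19):
  0:1  1:22  2:101  3:307  4:243  5:367  6:31  7:299
  8:67  9:325  10:256  11:270  12:195  13:77  14:162  15:117
  16:276  17:327  18:300  19:89
Giant step factor: 22^(-20) ≡ 98 (mod 383).
Scan 361·98^i mod 383 for i = 0, 1, …:
  i=0: 361   i=1: 142   i=2: 128   i=3: 288
  i=4: 265   i=5: 309   i=6: 25   i=7: 152
  i=8: 342   i=9: 195
Match at i=9, j=12: k = 9·20 + 12 = 192.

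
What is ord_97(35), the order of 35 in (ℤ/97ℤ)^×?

3

The order of 35 must divide p − 1 = 96 = 2^5 · 3.
Divisors: 1, 2, 3, 4, 6, 8, 12, 16, 24, 32, 48, 96.
Check each in increasing order: 35^1 ≡ 35;  35^2 ≡ 61;  35^3 ≡ 1.
Smallest exponent giving 1 is 3.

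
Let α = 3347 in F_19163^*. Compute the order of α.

19162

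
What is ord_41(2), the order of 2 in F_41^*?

The order of 2 must divide p − 1 = 40 = 2^3 · 5.
Divisors: 1, 2, 4, 5, 8, 10, 20, 40.
Check each in increasing order: 2^1 ≡ 2;  2^2 ≡ 4;  2^4 ≡ 16;  2^5 ≡ 32;  2^8 ≡ 10;  2^10 ≡ 40;  2^20 ≡ 1.
Smallest exponent giving 1 is 20.

20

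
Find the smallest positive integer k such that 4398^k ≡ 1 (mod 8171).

8170

The order of 4398 must divide p − 1 = 8170 = 2 · 5 · 19 · 43.
Divisors: 1, 2, 5, 10, 19, 38, 43, 86, 95, 190, 215, 430, 817, 1634, 4085, 8170.
Check each in increasing order: 4398^1 ≡ 4398;  4398^2 ≡ 1647;  4398^5 ≡ 2174;  4398^10 ≡ 3438;  4398^19 ≡ 7715;  4398^38 ≡ 3661;  4398^43 ≡ 460;  4398^86 ≡ 7325;  4398^95 ≡ 4433;  4398^190 ≡ 234;  4398^215 ≡ 3428;  4398^430 ≡ 1286;  4398^817 ≡ 3311;  4398^1634 ≡ 5410;  4398^4085 ≡ 8170;  4398^8170 ≡ 1.
Smallest exponent giving 1 is 8170.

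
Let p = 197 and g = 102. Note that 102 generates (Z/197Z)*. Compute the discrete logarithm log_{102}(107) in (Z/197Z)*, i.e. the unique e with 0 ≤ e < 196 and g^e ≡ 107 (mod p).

Baby-step giant-step with m = ceil(sqrt(196)) = 14.
Baby table (102^j mod 197 for j=0..13):
  0:1  1:102  2:160  3:166  4:187  5:162  6:173  7:113
  8:100  9:153  10:43  11:52  12:182  13:46
Giant step factor: 102^(-14) ≡ 93 (mod 197).
Scan 107·93^i mod 197 for i = 0, 1, …:
  i=0: 107   i=1: 101   i=2: 134   i=3: 51
  i=4: 15   i=5: 16   i=6: 109   i=7: 90
  i=8: 96   i=9: 63   i=10: 146   i=11: 182
Match at i=11, j=12: e = 11·14 + 12 = 166.

166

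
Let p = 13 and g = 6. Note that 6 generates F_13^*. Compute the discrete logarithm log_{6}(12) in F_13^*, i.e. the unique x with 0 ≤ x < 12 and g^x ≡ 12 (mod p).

Successive powers of 6 modulo 13:
  6^0=1  6^1=6  6^2=10  6^3=8  6^4=9  6^5=2
  6^6=12
So 6^6 ≡ 12 (mod 13), giving x = 6.

6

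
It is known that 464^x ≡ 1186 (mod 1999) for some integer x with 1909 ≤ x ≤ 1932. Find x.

1918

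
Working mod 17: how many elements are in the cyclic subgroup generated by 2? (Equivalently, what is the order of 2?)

The order of 2 must divide p − 1 = 16 = 2^4.
Divisors: 1, 2, 4, 8, 16.
Check each in increasing order: 2^1 ≡ 2;  2^2 ≡ 4;  2^4 ≡ 16;  2^8 ≡ 1.
Smallest exponent giving 1 is 8.

8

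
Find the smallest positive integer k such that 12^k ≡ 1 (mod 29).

The order of 12 must divide p − 1 = 28 = 2^2 · 7.
Divisors: 1, 2, 4, 7, 14, 28.
Check each in increasing order: 12^1 ≡ 12;  12^2 ≡ 28;  12^4 ≡ 1.
Smallest exponent giving 1 is 4.

4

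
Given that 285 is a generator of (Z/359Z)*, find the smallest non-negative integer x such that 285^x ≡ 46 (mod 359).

Baby-step giant-step with m = ceil(sqrt(358)) = 19.
Baby table (285^j mod 359 for j=0..18):
  0:1  1:285  2:91  3:87  4:24  5:19  6:30  7:293
  8:217  9:97  10:2  11:211  12:182  13:174  14:48  15:38
  16:60  17:227  18:75
Giant step factor: 285^(-19) ≡ 161 (mod 359).
Scan 46·161^i mod 359 for i = 0, 1, …:
  i=0: 46   i=1: 226   i=2: 127   i=3: 343
  i=4: 296   i=5: 268   i=6: 68   i=7: 178
  i=8: 297   i=9: 70     …   i=13: 29
  i=14: 2
Match at i=14, j=10: x = 14·19 + 10 = 276.

276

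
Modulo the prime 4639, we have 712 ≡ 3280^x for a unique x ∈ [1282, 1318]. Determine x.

Compute 3280^1282 mod 4639 = 1934, then multiply by 3280 repeatedly:
  3280^1282=1934  3280^1283=2007  3280^1284=219  3280^1285=3914  3280^1286=1807
  3280^1287=2957  3280^1288=3450  3280^1289=1479  3280^1290=3365  3280^1291=1019
  3280^1292=2240  3280^1293=3663  3280^1294=4269  3280^1295=1818  3280^1296=1925
  3280^1297=321  3280^1298=4466  3280^1299=3157  3280^1300=712
Found 712 at exponent 1300.

1300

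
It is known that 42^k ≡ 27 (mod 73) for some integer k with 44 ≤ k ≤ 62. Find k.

Compute 42^44 mod 73 = 69, then multiply by 42 repeatedly:
  42^44=69  42^45=51  42^46=25  42^47=28  42^48=8
  42^49=44  42^50=23  42^51=17  42^52=57  42^53=58
  42^54=27
Found 27 at exponent 54.

54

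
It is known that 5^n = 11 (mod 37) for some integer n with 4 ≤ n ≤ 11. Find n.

6

Compute 5^4 mod 37 = 33, then multiply by 5 repeatedly:
  5^4=33  5^5=17  5^6=11
Found 11 at exponent 6.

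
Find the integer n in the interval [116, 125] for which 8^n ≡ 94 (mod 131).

Compute 8^116 mod 131 = 108, then multiply by 8 repeatedly:
  8^116=108  8^117=78  8^118=100  8^119=14  8^120=112
  8^121=110  8^122=94
Found 94 at exponent 122.

122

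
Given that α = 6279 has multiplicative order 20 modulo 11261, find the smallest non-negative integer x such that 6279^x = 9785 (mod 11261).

9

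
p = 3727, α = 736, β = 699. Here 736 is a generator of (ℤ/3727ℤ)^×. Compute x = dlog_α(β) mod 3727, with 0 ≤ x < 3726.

Baby-step giant-step with m = ceil(sqrt(3726)) = 62.
Baby table (736^j mod 3727 for j=0..61):
  0:1  1:736  2:1281  3:3612  4:1081  5:1765  6:2044  7:2403
  8:2010  9:3468  10:3180  11:3651  12:3696  13:3273  14:1286  15:3565
  16:32  17:1190  18:3722  19:47  20:1049  21:575  22:2049  23:2356
  24:961  25:2893  26:1131  27:1295  28:2735  29:380  30:155  31:2270
  32:1024  33:810  34:3567  35:1504  36:25  37:3492  38:2209  39:852
  40:936  41:3128  42:2649  43:443  44:1799  45:979  46:1233  47:1827
  48:2952  49:3558  50:2334  51:3404  52:800  53:3661  54:3602  55:1175
  56:136  57:3194  58:2774  59:2995  60:1663  61:1512
Giant step factor: 736^(-62) ≡ 2450 (mod 3727).
Scan 699·2450^i mod 3727 for i = 0, 1, …:
  i=0: 699   i=1: 1857   i=2: 2710   i=3: 1713
  i=4: 248   i=5: 99   i=6: 295   i=7: 3439
  i=8: 2530   i=9: 499     …   i=57: 2077
  i=58: 1295
Match at i=58, j=27: x = 58·62 + 27 = 3623.

3623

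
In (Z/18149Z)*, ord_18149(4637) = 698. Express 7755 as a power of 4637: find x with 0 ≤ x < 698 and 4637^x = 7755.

686

Baby-step giant-step with m = ceil(sqrt(698)) = 27.
Baby table (4637^j mod 18149 for j=0..26):
  0:1  1:4637  2:13353  3:11622  4:6833  5:14616  6:6026  7:11251
  8:10661  9:15330  10:13726  11:17068  12:14676  13:12011  14:13875  15:170
  16:7883  17:1385  18:15648  19:74  20:16456  21:8076  22:7025  23:15619
  24:10793  25:10348  26:15869
Giant step factor: 4637^(-27) ≡ 1647 (mod 18149).
Scan 7755·1647^i mod 18149 for i = 0, 1, …:
  i=0: 7755   i=1: 13738   i=2: 12832   i=3: 8868
  i=4: 13800   i=5: 6052   i=6: 3843   i=7: 13569
  i=8: 6724   i=9: 3538     …   i=24: 5476
  i=25: 17068
Match at i=25, j=11: x = 25·27 + 11 = 686.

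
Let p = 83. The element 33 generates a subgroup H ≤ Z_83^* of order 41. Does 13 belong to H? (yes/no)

13 ∈ ⟨33⟩ iff 13^41 ≡ 1 (mod 83), since |⟨33⟩| = 41.
13^41 mod 83 = 82.
Since 82 ≠ 1, 13 does not lie in the subgroup.

no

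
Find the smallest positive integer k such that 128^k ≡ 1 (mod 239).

17

The order of 128 must divide p − 1 = 238 = 2 · 7 · 17.
Divisors: 1, 2, 7, 14, 17, 34, 119, 238.
Check each in increasing order: 128^1 ≡ 128;  128^2 ≡ 132;  128^7 ≡ 6;  128^14 ≡ 36;  128^17 ≡ 1.
Smallest exponent giving 1 is 17.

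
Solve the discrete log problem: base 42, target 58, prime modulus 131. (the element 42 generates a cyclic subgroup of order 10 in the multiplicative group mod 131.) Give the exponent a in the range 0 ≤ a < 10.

8

Successive powers of 42 modulo 131:
  42^0=1  42^1=42  42^2=61  42^3=73  42^4=53  42^5=130
  42^6=89  42^7=70  42^8=58
So 42^8 ≡ 58 (mod 131), giving a = 8.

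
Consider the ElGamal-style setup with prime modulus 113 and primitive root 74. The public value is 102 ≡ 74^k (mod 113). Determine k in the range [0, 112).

30

Baby-step giant-step with m = ceil(sqrt(112)) = 11.
Baby table (74^j mod 113 for j=0..10):
  0:1  1:74  2:52  3:6  4:105  5:86  6:36  7:65
  8:64  9:103  10:51
Giant step factor: 74^(-11) ≡ 108 (mod 113).
Scan 102·108^i mod 113 for i = 0, 1, …:
  i=0: 102   i=1: 55   i=2: 64
Match at i=2, j=8: k = 2·11 + 8 = 30.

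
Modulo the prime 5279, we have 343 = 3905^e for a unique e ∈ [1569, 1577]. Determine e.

Compute 3905^1569 mod 5279 = 1313, then multiply by 3905 repeatedly:
  3905^1569=1313  3905^1570=1356  3905^1571=343
Found 343 at exponent 1571.

1571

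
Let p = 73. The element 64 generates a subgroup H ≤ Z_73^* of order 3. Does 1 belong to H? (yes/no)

⟨64⟩ has order 3; its elements mod 73 are {1, 8, 64}.
1 is in this set.

yes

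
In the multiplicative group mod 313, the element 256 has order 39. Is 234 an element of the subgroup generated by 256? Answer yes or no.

yes

234 ∈ ⟨256⟩ iff 234^39 ≡ 1 (mod 313), since |⟨256⟩| = 39.
234^39 mod 313 = 1.
Since 1 = 1, 234 lies in the subgroup.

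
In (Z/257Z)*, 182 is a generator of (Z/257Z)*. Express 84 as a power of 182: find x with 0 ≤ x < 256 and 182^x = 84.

170

Baby-step giant-step with m = ceil(sqrt(256)) = 16.
Baby table (182^j mod 257 for j=0..15):
  0:1  1:182  2:228  3:119  4:70  5:147  6:26  7:106
  8:17  9:10  10:21  11:224  12:162  13:186  14:185  15:3
Giant step factor: 182^(-16) ≡ 249 (mod 257).
Scan 84·249^i mod 257 for i = 0, 1, …:
  i=0: 84   i=1: 99   i=2: 236   i=3: 168
  i=4: 198   i=5: 215   i=6: 79   i=7: 139
  i=8: 173   i=9: 158   i=10: 21
Match at i=10, j=10: x = 10·16 + 10 = 170.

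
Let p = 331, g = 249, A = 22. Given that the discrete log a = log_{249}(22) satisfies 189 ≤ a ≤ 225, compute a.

192

Compute 249^189 mod 331 = 187, then multiply by 249 repeatedly:
  249^189=187  249^190=223  249^191=250  249^192=22
Found 22 at exponent 192.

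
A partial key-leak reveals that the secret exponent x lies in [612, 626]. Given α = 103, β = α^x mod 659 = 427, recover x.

623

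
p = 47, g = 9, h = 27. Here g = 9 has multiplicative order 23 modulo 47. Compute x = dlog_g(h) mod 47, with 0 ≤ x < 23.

13

Successive powers of 9 modulo 47:
  9^0=1  9^1=9  9^2=34  9^3=24  9^4=28  9^5=17
  9^6=12  9^7=14  9^8=32  9^9=6  9^10=7  9^11=16
  9^12=3  9^13=27
So 9^13 ≡ 27 (mod 47), giving x = 13.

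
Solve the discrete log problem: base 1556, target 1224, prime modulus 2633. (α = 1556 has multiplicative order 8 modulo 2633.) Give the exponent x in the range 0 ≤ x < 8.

6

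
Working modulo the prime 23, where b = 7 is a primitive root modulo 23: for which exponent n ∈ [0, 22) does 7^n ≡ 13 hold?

Successive powers of 7 modulo 23:
  7^0=1  7^1=7  7^2=3  7^3=21  7^4=9  7^5=17
  7^6=4  7^7=5  7^8=12  7^9=15  7^10=13
So 7^10 ≡ 13 (mod 23), giving n = 10.

10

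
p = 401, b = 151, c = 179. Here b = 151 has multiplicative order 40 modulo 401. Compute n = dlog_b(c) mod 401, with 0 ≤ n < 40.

38

Successive powers of 151 modulo 401:
  151^0=1  151^1=151  151^2=345  151^3=366  151^4=329  151^5=356
  151^6=22  151^7=114  151^8=372  151^9=32  151^10=20  151^11=213
  151^12=83  151^13=102  151^14=164  151^15=303  151^16=39  151^17=275
  151^18=222  151^19=239  151^20=400  151^21=250  151^22=56  151^23=35
  151^24=72  151^25=45  151^26=379  151^27=287  151^28=29  151^29=369
  151^30=381  151^31=188  151^32=318  151^33=299  151^34=237  151^35=98
  151^36=362  151^37=126  151^38=179
So 151^38 ≡ 179 (mod 401), giving n = 38.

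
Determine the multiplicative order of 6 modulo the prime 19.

9

The order of 6 must divide p − 1 = 18 = 2 · 3^2.
Divisors: 1, 2, 3, 6, 9, 18.
Check each in increasing order: 6^1 ≡ 6;  6^2 ≡ 17;  6^3 ≡ 7;  6^6 ≡ 11;  6^9 ≡ 1.
Smallest exponent giving 1 is 9.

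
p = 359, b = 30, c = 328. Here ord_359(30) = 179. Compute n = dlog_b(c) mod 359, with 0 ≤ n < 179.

19

Successive powers of 30 modulo 359:
  30^0=1  30^1=30  30^2=182  30^3=75  30^4=96  30^5=8
  30^6=240  30^7=20  30^8=241  30^9=50  30^10=64  30^11=125
  30^12=160  30^13=133  30^14=41  30^15=153  30^16=282  30^17=203
  30^18=346  30^19=328
So 30^19 ≡ 328 (mod 359), giving n = 19.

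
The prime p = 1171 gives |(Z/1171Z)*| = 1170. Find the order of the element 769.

30

The order of 769 must divide p − 1 = 1170 = 2 · 3^2 · 5 · 13.
Divisors: 1, 2, 3, 5, 6, 9, 10, 13, 15, 18, 26, 30, 39, 45, 65, 78, 90, 117, 130, 195, 234, 390, 585, 1170.
Check each in increasing order: 769^1 ≡ 769;  769^2 ≡ 6;  769^3 ≡ 1101;  769^5 ≡ 751;  769^6 ≡ 216;  769^9 ≡ 103;  769^10 ≡ 750;  769^13 ≡ 195;  769^15 ≡ 1170;  769^18 ≡ 70;  769^26 ≡ 553;  769^30 ≡ 1.
Smallest exponent giving 1 is 30.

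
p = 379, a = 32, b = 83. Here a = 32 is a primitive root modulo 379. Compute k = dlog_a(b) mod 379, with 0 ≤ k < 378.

Baby-step giant-step with m = ceil(sqrt(378)) = 20.
Baby table (32^j mod 379 for j=0..19):
  0:1  1:32  2:266  3:174  4:262  5:46  6:335  7:108
  8:45  9:303  10:221  11:250  12:41  13:175  14:294  15:312
  16:130  17:370  18:91  19:259
Giant step factor: 32^(-20) ≡ 144 (mod 379).
Scan 83·144^i mod 379 for i = 0, 1, …:
  i=0: 83   i=1: 203   i=2: 49   i=3: 234
  i=4: 344   i=5: 266
Match at i=5, j=2: k = 5·20 + 2 = 102.

102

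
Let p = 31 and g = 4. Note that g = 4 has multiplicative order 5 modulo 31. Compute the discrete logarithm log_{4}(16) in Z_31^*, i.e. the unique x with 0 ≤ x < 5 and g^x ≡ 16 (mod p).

Successive powers of 4 modulo 31:
  4^0=1  4^1=4  4^2=16
So 4^2 ≡ 16 (mod 31), giving x = 2.

2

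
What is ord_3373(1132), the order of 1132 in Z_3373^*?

1124

The order of 1132 must divide p − 1 = 3372 = 2^2 · 3 · 281.
Divisors: 1, 2, 3, 4, 6, 12, 281, 562, 843, 1124, 1686, 3372.
Check each in increasing order: 1132^1 ≡ 1132;  1132^2 ≡ 3057;  1132^3 ≡ 3199;  1132^4 ≡ 2039;  1132^6 ≡ 3292;  1132^12 ≡ 3188;  1132^281 ≡ 2268;  1132^562 ≡ 3372;  1132^843 ≡ 1105;  1132^1124 ≡ 1.
Smallest exponent giving 1 is 1124.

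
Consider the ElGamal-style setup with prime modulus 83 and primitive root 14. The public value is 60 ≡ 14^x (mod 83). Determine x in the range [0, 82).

75

Baby-step giant-step with m = ceil(sqrt(82)) = 10.
Baby table (14^j mod 83 for j=0..9):
  0:1  1:14  2:30  3:5  4:70  5:67  6:25  7:18
  8:3  9:42
Giant step factor: 14^(-10) ≡ 12 (mod 83).
Scan 60·12^i mod 83 for i = 0, 1, …:
  i=0: 60   i=1: 56   i=2: 8   i=3: 13
  i=4: 73   i=5: 46   i=6: 54   i=7: 67
Match at i=7, j=5: x = 7·10 + 5 = 75.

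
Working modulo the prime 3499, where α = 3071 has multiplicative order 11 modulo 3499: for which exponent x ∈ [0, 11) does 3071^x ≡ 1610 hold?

Successive powers of 3071 modulo 3499:
  3071^0=1  3071^1=3071  3071^2=1236  3071^3=2840  3071^4=2132  3071^5=743
  3071^6=405  3071^7=1610
So 3071^7 ≡ 1610 (mod 3499), giving x = 7.

7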